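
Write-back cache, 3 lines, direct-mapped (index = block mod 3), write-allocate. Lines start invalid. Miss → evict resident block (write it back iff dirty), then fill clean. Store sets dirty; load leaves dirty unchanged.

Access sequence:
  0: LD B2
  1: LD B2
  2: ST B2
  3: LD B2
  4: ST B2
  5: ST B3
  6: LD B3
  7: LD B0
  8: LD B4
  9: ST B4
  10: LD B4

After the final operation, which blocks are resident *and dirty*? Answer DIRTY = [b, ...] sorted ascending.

DIRTY = [2, 4]

  0 | R B2 → L2 miss [-]
  1 | R B2 → L2 hit [-]
  2 | W B2 → L2 hit [D]
  3 | R B2 → L2 hit [D]
  4 | W B2 → L2 hit [D]
  5 | W B3 → L0 miss [D]
  6 | R B3 → L0 hit [D]
  7 | R B0 → L0 miss wb→B3 [-]
  8 | R B4 → L1 miss [-]
  9 | W B4 → L1 hit [D]
  10 | R B4 → L1 hit [D]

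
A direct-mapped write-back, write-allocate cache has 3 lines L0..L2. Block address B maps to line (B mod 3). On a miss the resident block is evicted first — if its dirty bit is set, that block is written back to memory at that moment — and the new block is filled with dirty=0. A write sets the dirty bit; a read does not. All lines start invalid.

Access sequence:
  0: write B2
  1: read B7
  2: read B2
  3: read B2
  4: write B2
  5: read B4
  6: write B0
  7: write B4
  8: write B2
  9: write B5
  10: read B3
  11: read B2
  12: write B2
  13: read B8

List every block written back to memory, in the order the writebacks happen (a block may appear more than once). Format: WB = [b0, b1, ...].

WB = [2, 0, 5, 2]

0: W B2 → L2 miss [D]
1: R B7 → L1 miss [-]
2: R B2 → L2 hit [D]
3: R B2 → L2 hit [D]
4: W B2 → L2 hit [D]
5: R B4 → L1 miss [-]
6: W B0 → L0 miss [D]
7: W B4 → L1 hit [D]
8: W B2 → L2 hit [D]
9: W B5 → L2 miss wb→B2 [D]
10: R B3 → L0 miss wb→B0 [-]
11: R B2 → L2 miss wb→B5 [-]
12: W B2 → L2 hit [D]
13: R B8 → L2 miss wb→B2 [-]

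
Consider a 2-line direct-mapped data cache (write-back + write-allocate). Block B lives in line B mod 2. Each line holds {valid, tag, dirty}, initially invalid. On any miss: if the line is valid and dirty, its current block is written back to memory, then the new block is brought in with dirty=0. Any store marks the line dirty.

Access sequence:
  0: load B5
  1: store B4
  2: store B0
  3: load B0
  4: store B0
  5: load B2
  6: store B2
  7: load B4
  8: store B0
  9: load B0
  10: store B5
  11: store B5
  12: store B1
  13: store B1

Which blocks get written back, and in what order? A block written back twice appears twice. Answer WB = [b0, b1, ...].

0: R B5 → L1 miss [-]
1: W B4 → L0 miss [D]
2: W B0 → L0 miss wb→B4 [D]
3: R B0 → L0 hit [D]
4: W B0 → L0 hit [D]
5: R B2 → L0 miss wb→B0 [-]
6: W B2 → L0 hit [D]
7: R B4 → L0 miss wb→B2 [-]
8: W B0 → L0 miss [D]
9: R B0 → L0 hit [D]
10: W B5 → L1 hit [D]
11: W B5 → L1 hit [D]
12: W B1 → L1 miss wb→B5 [D]
13: W B1 → L1 hit [D]

WB = [4, 0, 2, 5]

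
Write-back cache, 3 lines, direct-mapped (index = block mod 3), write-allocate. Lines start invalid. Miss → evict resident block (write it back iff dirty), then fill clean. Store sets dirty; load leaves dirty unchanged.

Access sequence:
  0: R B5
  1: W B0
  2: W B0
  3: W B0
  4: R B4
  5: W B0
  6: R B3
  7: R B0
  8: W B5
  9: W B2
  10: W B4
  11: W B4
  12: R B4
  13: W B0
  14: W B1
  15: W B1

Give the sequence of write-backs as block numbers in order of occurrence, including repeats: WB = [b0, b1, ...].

0: R B5 → L2 miss [-]
1: W B0 → L0 miss [D]
2: W B0 → L0 hit [D]
3: W B0 → L0 hit [D]
4: R B4 → L1 miss [-]
5: W B0 → L0 hit [D]
6: R B3 → L0 miss wb→B0 [-]
7: R B0 → L0 miss [-]
8: W B5 → L2 hit [D]
9: W B2 → L2 miss wb→B5 [D]
10: W B4 → L1 hit [D]
11: W B4 → L1 hit [D]
12: R B4 → L1 hit [D]
13: W B0 → L0 hit [D]
14: W B1 → L1 miss wb→B4 [D]
15: W B1 → L1 hit [D]

WB = [0, 5, 4]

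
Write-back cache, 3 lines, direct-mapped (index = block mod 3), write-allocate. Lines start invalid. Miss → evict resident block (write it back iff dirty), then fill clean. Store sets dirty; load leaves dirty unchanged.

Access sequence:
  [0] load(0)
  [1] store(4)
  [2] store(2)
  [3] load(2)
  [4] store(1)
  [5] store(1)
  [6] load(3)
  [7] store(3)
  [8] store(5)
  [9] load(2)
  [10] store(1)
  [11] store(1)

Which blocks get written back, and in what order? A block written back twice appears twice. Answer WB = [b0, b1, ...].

WB = [4, 2, 5]

  0 | R B0 → L0 miss [-]
  1 | W B4 → L1 miss [D]
  2 | W B2 → L2 miss [D]
  3 | R B2 → L2 hit [D]
  4 | W B1 → L1 miss wb→B4 [D]
  5 | W B1 → L1 hit [D]
  6 | R B3 → L0 miss [-]
  7 | W B3 → L0 hit [D]
  8 | W B5 → L2 miss wb→B2 [D]
  9 | R B2 → L2 miss wb→B5 [-]
  10 | W B1 → L1 hit [D]
  11 | W B1 → L1 hit [D]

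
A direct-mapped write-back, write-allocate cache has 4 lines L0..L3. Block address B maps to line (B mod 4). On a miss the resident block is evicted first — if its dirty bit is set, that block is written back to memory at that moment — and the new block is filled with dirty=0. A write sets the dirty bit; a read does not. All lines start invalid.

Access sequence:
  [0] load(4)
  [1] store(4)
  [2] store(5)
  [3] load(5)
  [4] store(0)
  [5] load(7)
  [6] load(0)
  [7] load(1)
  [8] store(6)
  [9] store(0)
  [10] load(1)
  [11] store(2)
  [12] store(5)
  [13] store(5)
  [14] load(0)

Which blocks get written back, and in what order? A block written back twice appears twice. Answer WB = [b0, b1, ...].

WB = [4, 5, 6]

  0 | R B4 → L0 miss [-]
  1 | W B4 → L0 hit [D]
  2 | W B5 → L1 miss [D]
  3 | R B5 → L1 hit [D]
  4 | W B0 → L0 miss wb→B4 [D]
  5 | R B7 → L3 miss [-]
  6 | R B0 → L0 hit [D]
  7 | R B1 → L1 miss wb→B5 [-]
  8 | W B6 → L2 miss [D]
  9 | W B0 → L0 hit [D]
  10 | R B1 → L1 hit [-]
  11 | W B2 → L2 miss wb→B6 [D]
  12 | W B5 → L1 miss [D]
  13 | W B5 → L1 hit [D]
  14 | R B0 → L0 hit [D]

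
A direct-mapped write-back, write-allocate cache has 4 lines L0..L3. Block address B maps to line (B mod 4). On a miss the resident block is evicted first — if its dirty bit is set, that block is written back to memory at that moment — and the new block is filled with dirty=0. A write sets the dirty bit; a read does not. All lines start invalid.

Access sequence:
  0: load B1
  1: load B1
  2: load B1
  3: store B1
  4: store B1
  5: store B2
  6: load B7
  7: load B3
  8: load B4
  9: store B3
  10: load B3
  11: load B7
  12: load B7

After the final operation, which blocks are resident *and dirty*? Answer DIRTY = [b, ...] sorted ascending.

DIRTY = [1, 2]

0: R B1 -> L1 miss  d=-]
1: R B1 -> L1 hit  d=-]
2: R B1 -> L1 hit  d=-]
3: W B1 -> L1 hit  d=D]
4: W B1 -> L1 hit  d=D]
5: W B2 -> L2 miss  d=D]
6: R B7 -> L3 miss  d=-]
7: R B3 -> L3 miss  d=-]
8: R B4 -> L0 miss  d=-]
9: W B3 -> L3 hit  d=D]
10: R B3 -> L3 hit  d=D]
11: R B7 -> L3 miss wb->B3  d=-]
12: R B7 -> L3 hit  d=-]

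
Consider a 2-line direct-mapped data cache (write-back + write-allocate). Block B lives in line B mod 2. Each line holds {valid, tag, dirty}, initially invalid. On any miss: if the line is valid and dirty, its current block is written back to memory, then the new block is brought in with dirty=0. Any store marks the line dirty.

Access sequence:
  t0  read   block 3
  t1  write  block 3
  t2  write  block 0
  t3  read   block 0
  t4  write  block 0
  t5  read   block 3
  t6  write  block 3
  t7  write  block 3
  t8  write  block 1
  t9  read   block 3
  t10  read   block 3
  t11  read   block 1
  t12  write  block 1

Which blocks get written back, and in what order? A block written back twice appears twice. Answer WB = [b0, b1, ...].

WB = [3, 1]

  0 | R B3 → L1 miss [-]
  1 | W B3 → L1 hit [D]
  2 | W B0 → L0 miss [D]
  3 | R B0 → L0 hit [D]
  4 | W B0 → L0 hit [D]
  5 | R B3 → L1 hit [D]
  6 | W B3 → L1 hit [D]
  7 | W B3 → L1 hit [D]
  8 | W B1 → L1 miss wb→B3 [D]
  9 | R B3 → L1 miss wb→B1 [-]
  10 | R B3 → L1 hit [-]
  11 | R B1 → L1 miss [-]
  12 | W B1 → L1 hit [D]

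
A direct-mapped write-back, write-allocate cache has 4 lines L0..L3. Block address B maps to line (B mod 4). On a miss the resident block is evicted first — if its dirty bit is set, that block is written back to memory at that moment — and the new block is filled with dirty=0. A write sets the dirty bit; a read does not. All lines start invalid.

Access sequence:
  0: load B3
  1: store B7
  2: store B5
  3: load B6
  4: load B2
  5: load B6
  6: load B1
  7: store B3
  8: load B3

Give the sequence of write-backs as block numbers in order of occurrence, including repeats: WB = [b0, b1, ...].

WB = [5, 7]

0: R B3 -> L3 miss  d=-]
1: W B7 -> L3 miss  d=D]
2: W B5 -> L1 miss  d=D]
3: R B6 -> L2 miss  d=-]
4: R B2 -> L2 miss  d=-]
5: R B6 -> L2 miss  d=-]
6: R B1 -> L1 miss wb->B5  d=-]
7: W B3 -> L3 miss wb->B7  d=D]
8: R B3 -> L3 hit  d=D]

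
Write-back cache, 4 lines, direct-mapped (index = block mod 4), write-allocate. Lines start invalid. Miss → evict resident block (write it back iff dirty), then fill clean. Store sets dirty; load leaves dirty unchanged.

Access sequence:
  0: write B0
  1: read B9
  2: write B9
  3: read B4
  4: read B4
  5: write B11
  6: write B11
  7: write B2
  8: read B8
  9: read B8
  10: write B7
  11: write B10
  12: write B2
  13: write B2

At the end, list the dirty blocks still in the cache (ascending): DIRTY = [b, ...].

0: W B0 → L0 miss [D]
1: R B9 → L1 miss [-]
2: W B9 → L1 hit [D]
3: R B4 → L0 miss wb→B0 [-]
4: R B4 → L0 hit [-]
5: W B11 → L3 miss [D]
6: W B11 → L3 hit [D]
7: W B2 → L2 miss [D]
8: R B8 → L0 miss [-]
9: R B8 → L0 hit [-]
10: W B7 → L3 miss wb→B11 [D]
11: W B10 → L2 miss wb→B2 [D]
12: W B2 → L2 miss wb→B10 [D]
13: W B2 → L2 hit [D]

DIRTY = [2, 7, 9]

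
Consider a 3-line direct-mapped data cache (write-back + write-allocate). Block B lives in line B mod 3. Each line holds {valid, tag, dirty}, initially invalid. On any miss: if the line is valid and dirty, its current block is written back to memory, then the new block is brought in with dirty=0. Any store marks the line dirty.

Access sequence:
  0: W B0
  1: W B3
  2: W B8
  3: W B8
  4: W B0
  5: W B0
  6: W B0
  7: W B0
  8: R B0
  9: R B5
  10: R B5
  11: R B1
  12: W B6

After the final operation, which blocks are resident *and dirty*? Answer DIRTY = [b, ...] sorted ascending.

0: W B0 → L0 miss [D]
1: W B3 → L0 miss wb→B0 [D]
2: W B8 → L2 miss [D]
3: W B8 → L2 hit [D]
4: W B0 → L0 miss wb→B3 [D]
5: W B0 → L0 hit [D]
6: W B0 → L0 hit [D]
7: W B0 → L0 hit [D]
8: R B0 → L0 hit [D]
9: R B5 → L2 miss wb→B8 [-]
10: R B5 → L2 hit [-]
11: R B1 → L1 miss [-]
12: W B6 → L0 miss wb→B0 [D]

DIRTY = [6]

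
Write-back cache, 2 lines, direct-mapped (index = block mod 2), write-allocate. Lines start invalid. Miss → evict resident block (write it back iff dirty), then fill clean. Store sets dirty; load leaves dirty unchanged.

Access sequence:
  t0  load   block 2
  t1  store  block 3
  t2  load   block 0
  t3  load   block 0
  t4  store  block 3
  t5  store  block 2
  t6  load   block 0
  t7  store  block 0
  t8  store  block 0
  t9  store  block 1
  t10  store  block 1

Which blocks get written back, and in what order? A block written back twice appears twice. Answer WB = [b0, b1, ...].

0: R B2 → L0 miss [-]
1: W B3 → L1 miss [D]
2: R B0 → L0 miss [-]
3: R B0 → L0 hit [-]
4: W B3 → L1 hit [D]
5: W B2 → L0 miss [D]
6: R B0 → L0 miss wb→B2 [-]
7: W B0 → L0 hit [D]
8: W B0 → L0 hit [D]
9: W B1 → L1 miss wb→B3 [D]
10: W B1 → L1 hit [D]

WB = [2, 3]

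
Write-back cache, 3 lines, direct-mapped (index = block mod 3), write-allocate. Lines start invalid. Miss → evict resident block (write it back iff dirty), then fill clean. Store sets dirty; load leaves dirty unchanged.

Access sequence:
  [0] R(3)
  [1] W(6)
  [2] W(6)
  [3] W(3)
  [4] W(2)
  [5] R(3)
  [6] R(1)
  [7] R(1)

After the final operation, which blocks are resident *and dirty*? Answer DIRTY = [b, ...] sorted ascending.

DIRTY = [2, 3]

  0 | R B3 → L0 miss [-]
  1 | W B6 → L0 miss [D]
  2 | W B6 → L0 hit [D]
  3 | W B3 → L0 miss wb→B6 [D]
  4 | W B2 → L2 miss [D]
  5 | R B3 → L0 hit [D]
  6 | R B1 → L1 miss [-]
  7 | R B1 → L1 hit [-]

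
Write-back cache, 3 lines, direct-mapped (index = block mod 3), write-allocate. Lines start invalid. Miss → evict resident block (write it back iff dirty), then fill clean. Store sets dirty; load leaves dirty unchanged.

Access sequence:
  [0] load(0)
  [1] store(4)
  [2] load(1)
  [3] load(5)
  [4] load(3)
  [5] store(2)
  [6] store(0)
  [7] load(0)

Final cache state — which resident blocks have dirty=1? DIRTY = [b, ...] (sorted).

0: R B0 -> L0 miss  d=-]
1: W B4 -> L1 miss  d=D]
2: R B1 -> L1 miss wb->B4  d=-]
3: R B5 -> L2 miss  d=-]
4: R B3 -> L0 miss  d=-]
5: W B2 -> L2 miss  d=D]
6: W B0 -> L0 miss  d=D]
7: R B0 -> L0 hit  d=D]

DIRTY = [0, 2]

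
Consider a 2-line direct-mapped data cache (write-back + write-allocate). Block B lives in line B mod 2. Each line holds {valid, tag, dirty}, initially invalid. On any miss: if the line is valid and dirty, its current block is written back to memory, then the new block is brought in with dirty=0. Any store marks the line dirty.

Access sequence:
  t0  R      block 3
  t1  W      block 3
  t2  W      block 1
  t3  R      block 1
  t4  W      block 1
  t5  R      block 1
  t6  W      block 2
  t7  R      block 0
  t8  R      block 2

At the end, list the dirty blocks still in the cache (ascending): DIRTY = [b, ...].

DIRTY = [1]

  0 | R B3 → L1 miss [-]
  1 | W B3 → L1 hit [D]
  2 | W B1 → L1 miss wb→B3 [D]
  3 | R B1 → L1 hit [D]
  4 | W B1 → L1 hit [D]
  5 | R B1 → L1 hit [D]
  6 | W B2 → L0 miss [D]
  7 | R B0 → L0 miss wb→B2 [-]
  8 | R B2 → L0 miss [-]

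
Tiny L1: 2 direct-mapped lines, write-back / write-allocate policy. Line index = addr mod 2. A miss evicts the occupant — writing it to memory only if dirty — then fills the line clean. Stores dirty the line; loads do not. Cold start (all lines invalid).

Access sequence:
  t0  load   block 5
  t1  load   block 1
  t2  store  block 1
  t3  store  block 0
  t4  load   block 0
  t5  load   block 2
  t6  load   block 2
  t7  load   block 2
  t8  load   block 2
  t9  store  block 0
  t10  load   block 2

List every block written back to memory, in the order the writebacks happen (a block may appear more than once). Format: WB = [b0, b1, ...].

WB = [0, 0]

  0 | R B5 → L1 miss [-]
  1 | R B1 → L1 miss [-]
  2 | W B1 → L1 hit [D]
  3 | W B0 → L0 miss [D]
  4 | R B0 → L0 hit [D]
  5 | R B2 → L0 miss wb→B0 [-]
  6 | R B2 → L0 hit [-]
  7 | R B2 → L0 hit [-]
  8 | R B2 → L0 hit [-]
  9 | W B0 → L0 miss [D]
  10 | R B2 → L0 miss wb→B0 [-]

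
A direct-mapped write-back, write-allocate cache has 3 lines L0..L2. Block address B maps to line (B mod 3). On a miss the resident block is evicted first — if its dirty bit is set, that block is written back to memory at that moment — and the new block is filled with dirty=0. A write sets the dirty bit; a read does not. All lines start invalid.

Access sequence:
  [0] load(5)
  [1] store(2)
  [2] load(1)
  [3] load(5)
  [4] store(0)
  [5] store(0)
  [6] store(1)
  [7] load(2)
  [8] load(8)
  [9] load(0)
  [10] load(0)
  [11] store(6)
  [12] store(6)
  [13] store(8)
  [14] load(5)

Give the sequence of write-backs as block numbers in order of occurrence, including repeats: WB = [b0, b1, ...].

WB = [2, 0, 8]

0: R B5 -> L2 miss  d=-]
1: W B2 -> L2 miss  d=D]
2: R B1 -> L1 miss  d=-]
3: R B5 -> L2 miss wb->B2  d=-]
4: W B0 -> L0 miss  d=D]
5: W B0 -> L0 hit  d=D]
6: W B1 -> L1 hit  d=D]
7: R B2 -> L2 miss  d=-]
8: R B8 -> L2 miss  d=-]
9: R B0 -> L0 hit  d=D]
10: R B0 -> L0 hit  d=D]
11: W B6 -> L0 miss wb->B0  d=D]
12: W B6 -> L0 hit  d=D]
13: W B8 -> L2 hit  d=D]
14: R B5 -> L2 miss wb->B8  d=-]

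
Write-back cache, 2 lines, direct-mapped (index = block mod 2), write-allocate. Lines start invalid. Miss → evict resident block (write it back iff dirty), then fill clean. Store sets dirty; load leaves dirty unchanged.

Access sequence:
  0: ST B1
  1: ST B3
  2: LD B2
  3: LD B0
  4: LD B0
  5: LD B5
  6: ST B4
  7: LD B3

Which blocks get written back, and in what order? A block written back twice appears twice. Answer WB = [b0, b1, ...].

WB = [1, 3]

0: W B1 -> L1 miss  d=D]
1: W B3 -> L1 miss wb->B1  d=D]
2: R B2 -> L0 miss  d=-]
3: R B0 -> L0 miss  d=-]
4: R B0 -> L0 hit  d=-]
5: R B5 -> L1 miss wb->B3  d=-]
6: W B4 -> L0 miss  d=D]
7: R B3 -> L1 miss  d=-]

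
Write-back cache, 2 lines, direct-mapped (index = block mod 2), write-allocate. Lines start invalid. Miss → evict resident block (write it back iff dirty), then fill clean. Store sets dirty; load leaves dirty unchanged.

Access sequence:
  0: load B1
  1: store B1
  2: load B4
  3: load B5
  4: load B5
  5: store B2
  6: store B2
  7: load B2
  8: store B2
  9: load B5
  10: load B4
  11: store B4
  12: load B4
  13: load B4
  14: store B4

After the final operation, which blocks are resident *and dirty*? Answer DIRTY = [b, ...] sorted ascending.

0: R B1 → L1 miss [-]
1: W B1 → L1 hit [D]
2: R B4 → L0 miss [-]
3: R B5 → L1 miss wb→B1 [-]
4: R B5 → L1 hit [-]
5: W B2 → L0 miss [D]
6: W B2 → L0 hit [D]
7: R B2 → L0 hit [D]
8: W B2 → L0 hit [D]
9: R B5 → L1 hit [-]
10: R B4 → L0 miss wb→B2 [-]
11: W B4 → L0 hit [D]
12: R B4 → L0 hit [D]
13: R B4 → L0 hit [D]
14: W B4 → L0 hit [D]

DIRTY = [4]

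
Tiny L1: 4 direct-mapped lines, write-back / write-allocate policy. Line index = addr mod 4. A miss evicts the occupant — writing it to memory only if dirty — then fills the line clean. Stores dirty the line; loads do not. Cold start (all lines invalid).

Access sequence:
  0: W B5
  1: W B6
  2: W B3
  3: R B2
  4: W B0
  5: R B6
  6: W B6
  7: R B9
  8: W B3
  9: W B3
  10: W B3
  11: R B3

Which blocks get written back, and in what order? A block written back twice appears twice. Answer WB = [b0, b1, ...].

  0 | W B5 → L1 miss [D]
  1 | W B6 → L2 miss [D]
  2 | W B3 → L3 miss [D]
  3 | R B2 → L2 miss wb→B6 [-]
  4 | W B0 → L0 miss [D]
  5 | R B6 → L2 miss [-]
  6 | W B6 → L2 hit [D]
  7 | R B9 → L1 miss wb→B5 [-]
  8 | W B3 → L3 hit [D]
  9 | W B3 → L3 hit [D]
  10 | W B3 → L3 hit [D]
  11 | R B3 → L3 hit [D]

WB = [6, 5]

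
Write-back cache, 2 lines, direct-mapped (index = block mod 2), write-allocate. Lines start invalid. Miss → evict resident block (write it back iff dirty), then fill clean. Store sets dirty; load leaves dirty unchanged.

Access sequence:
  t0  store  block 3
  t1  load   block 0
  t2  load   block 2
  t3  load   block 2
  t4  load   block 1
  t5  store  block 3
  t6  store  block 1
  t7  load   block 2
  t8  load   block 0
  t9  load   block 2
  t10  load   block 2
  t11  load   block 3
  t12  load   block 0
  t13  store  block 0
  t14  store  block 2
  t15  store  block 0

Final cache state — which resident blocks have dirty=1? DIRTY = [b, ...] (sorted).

DIRTY = [0]

0: W B3 -> L1 miss  d=D]
1: R B0 -> L0 miss  d=-]
2: R B2 -> L0 miss  d=-]
3: R B2 -> L0 hit  d=-]
4: R B1 -> L1 miss wb->B3  d=-]
5: W B3 -> L1 miss  d=D]
6: W B1 -> L1 miss wb->B3  d=D]
7: R B2 -> L0 hit  d=-]
8: R B0 -> L0 miss  d=-]
9: R B2 -> L0 miss  d=-]
10: R B2 -> L0 hit  d=-]
11: R B3 -> L1 miss wb->B1  d=-]
12: R B0 -> L0 miss  d=-]
13: W B0 -> L0 hit  d=D]
14: W B2 -> L0 miss wb->B0  d=D]
15: W B0 -> L0 miss wb->B2  d=D]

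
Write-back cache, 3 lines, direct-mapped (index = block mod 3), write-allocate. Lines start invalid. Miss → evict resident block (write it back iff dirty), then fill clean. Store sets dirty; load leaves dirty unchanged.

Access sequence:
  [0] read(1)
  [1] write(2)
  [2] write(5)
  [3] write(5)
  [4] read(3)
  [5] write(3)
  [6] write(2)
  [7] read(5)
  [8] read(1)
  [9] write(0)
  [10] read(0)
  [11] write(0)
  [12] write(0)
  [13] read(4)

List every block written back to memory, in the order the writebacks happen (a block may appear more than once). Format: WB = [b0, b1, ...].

  0 | R B1 → L1 miss [-]
  1 | W B2 → L2 miss [D]
  2 | W B5 → L2 miss wb→B2 [D]
  3 | W B5 → L2 hit [D]
  4 | R B3 → L0 miss [-]
  5 | W B3 → L0 hit [D]
  6 | W B2 → L2 miss wb→B5 [D]
  7 | R B5 → L2 miss wb→B2 [-]
  8 | R B1 → L1 hit [-]
  9 | W B0 → L0 miss wb→B3 [D]
  10 | R B0 → L0 hit [D]
  11 | W B0 → L0 hit [D]
  12 | W B0 → L0 hit [D]
  13 | R B4 → L1 miss [-]

WB = [2, 5, 2, 3]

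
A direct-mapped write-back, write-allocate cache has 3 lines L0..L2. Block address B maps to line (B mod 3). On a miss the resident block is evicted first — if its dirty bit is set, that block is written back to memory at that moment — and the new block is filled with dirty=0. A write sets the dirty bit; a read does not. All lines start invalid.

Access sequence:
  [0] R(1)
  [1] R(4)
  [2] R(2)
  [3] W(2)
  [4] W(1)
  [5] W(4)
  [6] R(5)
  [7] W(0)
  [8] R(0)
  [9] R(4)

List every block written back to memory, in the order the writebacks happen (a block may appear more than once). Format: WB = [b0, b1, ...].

WB = [1, 2]

0: R B1 → L1 miss [-]
1: R B4 → L1 miss [-]
2: R B2 → L2 miss [-]
3: W B2 → L2 hit [D]
4: W B1 → L1 miss [D]
5: W B4 → L1 miss wb→B1 [D]
6: R B5 → L2 miss wb→B2 [-]
7: W B0 → L0 miss [D]
8: R B0 → L0 hit [D]
9: R B4 → L1 hit [D]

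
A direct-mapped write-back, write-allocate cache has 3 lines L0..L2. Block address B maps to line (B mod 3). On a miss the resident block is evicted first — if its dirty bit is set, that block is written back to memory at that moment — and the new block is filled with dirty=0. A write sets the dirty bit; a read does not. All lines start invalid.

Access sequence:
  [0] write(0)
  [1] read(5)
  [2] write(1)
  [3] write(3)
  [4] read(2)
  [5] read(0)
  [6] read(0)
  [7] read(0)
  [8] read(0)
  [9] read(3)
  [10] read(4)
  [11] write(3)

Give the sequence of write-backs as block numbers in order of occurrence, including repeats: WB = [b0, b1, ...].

0: W B0 -> L0 miss  d=D]
1: R B5 -> L2 miss  d=-]
2: W B1 -> L1 miss  d=D]
3: W B3 -> L0 miss wb->B0  d=D]
4: R B2 -> L2 miss  d=-]
5: R B0 -> L0 miss wb->B3  d=-]
6: R B0 -> L0 hit  d=-]
7: R B0 -> L0 hit  d=-]
8: R B0 -> L0 hit  d=-]
9: R B3 -> L0 miss  d=-]
10: R B4 -> L1 miss wb->B1  d=-]
11: W B3 -> L0 hit  d=D]

WB = [0, 3, 1]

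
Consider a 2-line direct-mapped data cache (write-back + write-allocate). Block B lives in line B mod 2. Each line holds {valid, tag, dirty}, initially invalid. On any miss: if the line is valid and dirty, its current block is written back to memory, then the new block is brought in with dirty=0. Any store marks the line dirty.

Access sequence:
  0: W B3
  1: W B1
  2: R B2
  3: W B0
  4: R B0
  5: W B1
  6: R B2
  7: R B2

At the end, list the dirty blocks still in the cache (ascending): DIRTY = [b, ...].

0: W B3 → L1 miss [D]
1: W B1 → L1 miss wb→B3 [D]
2: R B2 → L0 miss [-]
3: W B0 → L0 miss [D]
4: R B0 → L0 hit [D]
5: W B1 → L1 hit [D]
6: R B2 → L0 miss wb→B0 [-]
7: R B2 → L0 hit [-]

DIRTY = [1]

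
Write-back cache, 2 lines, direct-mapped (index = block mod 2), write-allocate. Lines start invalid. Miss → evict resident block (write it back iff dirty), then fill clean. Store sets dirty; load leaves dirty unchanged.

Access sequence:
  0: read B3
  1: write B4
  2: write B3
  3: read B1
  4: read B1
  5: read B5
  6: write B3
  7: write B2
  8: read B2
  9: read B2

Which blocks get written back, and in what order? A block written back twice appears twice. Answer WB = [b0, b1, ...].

0: R B3 → L1 miss [-]
1: W B4 → L0 miss [D]
2: W B3 → L1 hit [D]
3: R B1 → L1 miss wb→B3 [-]
4: R B1 → L1 hit [-]
5: R B5 → L1 miss [-]
6: W B3 → L1 miss [D]
7: W B2 → L0 miss wb→B4 [D]
8: R B2 → L0 hit [D]
9: R B2 → L0 hit [D]

WB = [3, 4]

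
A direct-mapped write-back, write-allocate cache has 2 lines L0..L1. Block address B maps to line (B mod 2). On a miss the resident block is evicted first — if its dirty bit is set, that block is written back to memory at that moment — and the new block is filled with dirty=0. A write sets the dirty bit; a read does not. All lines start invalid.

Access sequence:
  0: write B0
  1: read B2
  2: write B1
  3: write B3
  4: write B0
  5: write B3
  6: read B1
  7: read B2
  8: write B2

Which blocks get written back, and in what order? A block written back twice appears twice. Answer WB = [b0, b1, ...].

WB = [0, 1, 3, 0]

0: W B0 -> L0 miss  d=D]
1: R B2 -> L0 miss wb->B0  d=-]
2: W B1 -> L1 miss  d=D]
3: W B3 -> L1 miss wb->B1  d=D]
4: W B0 -> L0 miss  d=D]
5: W B3 -> L1 hit  d=D]
6: R B1 -> L1 miss wb->B3  d=-]
7: R B2 -> L0 miss wb->B0  d=-]
8: W B2 -> L0 hit  d=D]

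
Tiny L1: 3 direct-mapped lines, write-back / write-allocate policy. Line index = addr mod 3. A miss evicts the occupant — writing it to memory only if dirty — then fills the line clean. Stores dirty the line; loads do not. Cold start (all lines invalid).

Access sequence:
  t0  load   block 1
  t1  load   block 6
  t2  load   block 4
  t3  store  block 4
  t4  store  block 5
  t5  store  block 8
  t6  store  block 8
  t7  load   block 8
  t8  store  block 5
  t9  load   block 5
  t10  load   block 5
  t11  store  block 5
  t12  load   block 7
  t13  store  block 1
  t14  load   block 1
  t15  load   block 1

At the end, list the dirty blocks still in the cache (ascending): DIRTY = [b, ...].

  0 | R B1 → L1 miss [-]
  1 | R B6 → L0 miss [-]
  2 | R B4 → L1 miss [-]
  3 | W B4 → L1 hit [D]
  4 | W B5 → L2 miss [D]
  5 | W B8 → L2 miss wb→B5 [D]
  6 | W B8 → L2 hit [D]
  7 | R B8 → L2 hit [D]
  8 | W B5 → L2 miss wb→B8 [D]
  9 | R B5 → L2 hit [D]
  10 | R B5 → L2 hit [D]
  11 | W B5 → L2 hit [D]
  12 | R B7 → L1 miss wb→B4 [-]
  13 | W B1 → L1 miss [D]
  14 | R B1 → L1 hit [D]
  15 | R B1 → L1 hit [D]

DIRTY = [1, 5]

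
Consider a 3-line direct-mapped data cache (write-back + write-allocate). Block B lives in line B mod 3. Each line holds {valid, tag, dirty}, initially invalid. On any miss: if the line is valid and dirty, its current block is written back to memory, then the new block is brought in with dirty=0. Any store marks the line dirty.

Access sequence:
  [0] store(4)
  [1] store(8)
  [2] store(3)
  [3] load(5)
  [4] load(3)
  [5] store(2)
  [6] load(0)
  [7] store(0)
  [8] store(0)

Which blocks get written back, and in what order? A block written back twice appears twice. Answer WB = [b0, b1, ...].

WB = [8, 3]

  0 | W B4 → L1 miss [D]
  1 | W B8 → L2 miss [D]
  2 | W B3 → L0 miss [D]
  3 | R B5 → L2 miss wb→B8 [-]
  4 | R B3 → L0 hit [D]
  5 | W B2 → L2 miss [D]
  6 | R B0 → L0 miss wb→B3 [-]
  7 | W B0 → L0 hit [D]
  8 | W B0 → L0 hit [D]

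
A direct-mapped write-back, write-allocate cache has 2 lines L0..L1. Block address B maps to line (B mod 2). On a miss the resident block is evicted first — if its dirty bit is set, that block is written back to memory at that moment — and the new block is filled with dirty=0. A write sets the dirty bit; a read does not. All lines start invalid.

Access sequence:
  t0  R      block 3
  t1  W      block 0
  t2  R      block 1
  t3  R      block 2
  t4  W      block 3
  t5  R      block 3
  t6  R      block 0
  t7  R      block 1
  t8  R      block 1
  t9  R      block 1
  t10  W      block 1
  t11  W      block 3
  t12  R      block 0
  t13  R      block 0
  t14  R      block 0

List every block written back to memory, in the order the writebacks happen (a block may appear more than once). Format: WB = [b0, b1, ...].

0: R B3 → L1 miss [-]
1: W B0 → L0 miss [D]
2: R B1 → L1 miss [-]
3: R B2 → L0 miss wb→B0 [-]
4: W B3 → L1 miss [D]
5: R B3 → L1 hit [D]
6: R B0 → L0 miss [-]
7: R B1 → L1 miss wb→B3 [-]
8: R B1 → L1 hit [-]
9: R B1 → L1 hit [-]
10: W B1 → L1 hit [D]
11: W B3 → L1 miss wb→B1 [D]
12: R B0 → L0 hit [-]
13: R B0 → L0 hit [-]
14: R B0 → L0 hit [-]

WB = [0, 3, 1]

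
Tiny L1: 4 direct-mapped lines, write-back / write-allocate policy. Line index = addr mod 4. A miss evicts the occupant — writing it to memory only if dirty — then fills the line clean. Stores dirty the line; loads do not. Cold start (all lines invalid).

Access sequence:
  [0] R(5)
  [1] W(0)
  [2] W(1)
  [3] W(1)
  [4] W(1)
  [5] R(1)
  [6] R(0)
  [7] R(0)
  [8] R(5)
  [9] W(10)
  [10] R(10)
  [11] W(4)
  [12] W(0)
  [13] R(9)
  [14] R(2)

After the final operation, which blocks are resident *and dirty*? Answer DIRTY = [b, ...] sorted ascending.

DIRTY = [0]

0: R B5 -> L1 miss  d=-]
1: W B0 -> L0 miss  d=D]
2: W B1 -> L1 miss  d=D]
3: W B1 -> L1 hit  d=D]
4: W B1 -> L1 hit  d=D]
5: R B1 -> L1 hit  d=D]
6: R B0 -> L0 hit  d=D]
7: R B0 -> L0 hit  d=D]
8: R B5 -> L1 miss wb->B1  d=-]
9: W B10 -> L2 miss  d=D]
10: R B10 -> L2 hit  d=D]
11: W B4 -> L0 miss wb->B0  d=D]
12: W B0 -> L0 miss wb->B4  d=D]
13: R B9 -> L1 miss  d=-]
14: R B2 -> L2 miss wb->B10  d=-]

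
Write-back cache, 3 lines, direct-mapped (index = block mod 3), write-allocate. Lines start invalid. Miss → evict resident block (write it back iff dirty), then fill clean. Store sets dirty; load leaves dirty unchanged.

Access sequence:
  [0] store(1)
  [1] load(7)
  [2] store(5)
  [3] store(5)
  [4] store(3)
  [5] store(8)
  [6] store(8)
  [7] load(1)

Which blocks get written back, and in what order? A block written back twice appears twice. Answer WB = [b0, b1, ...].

0: W B1 → L1 miss [D]
1: R B7 → L1 miss wb→B1 [-]
2: W B5 → L2 miss [D]
3: W B5 → L2 hit [D]
4: W B3 → L0 miss [D]
5: W B8 → L2 miss wb→B5 [D]
6: W B8 → L2 hit [D]
7: R B1 → L1 miss [-]

WB = [1, 5]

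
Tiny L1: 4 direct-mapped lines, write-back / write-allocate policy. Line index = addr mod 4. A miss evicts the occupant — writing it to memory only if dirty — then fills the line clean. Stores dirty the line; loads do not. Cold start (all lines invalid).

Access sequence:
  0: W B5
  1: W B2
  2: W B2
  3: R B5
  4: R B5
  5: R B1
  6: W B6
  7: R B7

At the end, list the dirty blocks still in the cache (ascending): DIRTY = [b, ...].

  0 | W B5 → L1 miss [D]
  1 | W B2 → L2 miss [D]
  2 | W B2 → L2 hit [D]
  3 | R B5 → L1 hit [D]
  4 | R B5 → L1 hit [D]
  5 | R B1 → L1 miss wb→B5 [-]
  6 | W B6 → L2 miss wb→B2 [D]
  7 | R B7 → L3 miss [-]

DIRTY = [6]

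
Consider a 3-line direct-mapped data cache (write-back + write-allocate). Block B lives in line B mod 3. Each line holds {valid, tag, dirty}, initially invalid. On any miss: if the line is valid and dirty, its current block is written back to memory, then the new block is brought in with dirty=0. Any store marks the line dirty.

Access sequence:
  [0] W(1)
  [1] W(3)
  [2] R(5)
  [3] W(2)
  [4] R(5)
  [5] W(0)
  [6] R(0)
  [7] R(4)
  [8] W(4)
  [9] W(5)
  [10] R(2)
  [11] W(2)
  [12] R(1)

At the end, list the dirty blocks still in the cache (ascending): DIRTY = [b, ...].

DIRTY = [0, 2]

  0 | W B1 → L1 miss [D]
  1 | W B3 → L0 miss [D]
  2 | R B5 → L2 miss [-]
  3 | W B2 → L2 miss [D]
  4 | R B5 → L2 miss wb→B2 [-]
  5 | W B0 → L0 miss wb→B3 [D]
  6 | R B0 → L0 hit [D]
  7 | R B4 → L1 miss wb→B1 [-]
  8 | W B4 → L1 hit [D]
  9 | W B5 → L2 hit [D]
  10 | R B2 → L2 miss wb→B5 [-]
  11 | W B2 → L2 hit [D]
  12 | R B1 → L1 miss wb→B4 [-]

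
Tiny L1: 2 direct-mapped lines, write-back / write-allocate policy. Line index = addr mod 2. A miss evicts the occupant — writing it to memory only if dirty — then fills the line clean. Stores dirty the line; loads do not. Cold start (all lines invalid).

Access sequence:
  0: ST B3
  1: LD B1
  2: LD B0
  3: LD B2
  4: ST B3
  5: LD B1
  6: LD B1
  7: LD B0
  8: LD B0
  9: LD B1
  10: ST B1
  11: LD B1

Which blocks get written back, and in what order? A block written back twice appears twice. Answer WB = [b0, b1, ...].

WB = [3, 3]

0: W B3 → L1 miss [D]
1: R B1 → L1 miss wb→B3 [-]
2: R B0 → L0 miss [-]
3: R B2 → L0 miss [-]
4: W B3 → L1 miss [D]
5: R B1 → L1 miss wb→B3 [-]
6: R B1 → L1 hit [-]
7: R B0 → L0 miss [-]
8: R B0 → L0 hit [-]
9: R B1 → L1 hit [-]
10: W B1 → L1 hit [D]
11: R B1 → L1 hit [D]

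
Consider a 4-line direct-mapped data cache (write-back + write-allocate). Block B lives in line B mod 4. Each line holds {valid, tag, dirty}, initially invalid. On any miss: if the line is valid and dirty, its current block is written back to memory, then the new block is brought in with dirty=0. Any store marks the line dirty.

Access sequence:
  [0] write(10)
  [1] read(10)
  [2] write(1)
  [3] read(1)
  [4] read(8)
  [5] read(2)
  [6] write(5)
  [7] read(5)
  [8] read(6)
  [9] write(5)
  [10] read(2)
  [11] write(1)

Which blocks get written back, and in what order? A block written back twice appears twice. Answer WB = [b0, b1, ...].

WB = [10, 1, 5]

0: W B10 → L2 miss [D]
1: R B10 → L2 hit [D]
2: W B1 → L1 miss [D]
3: R B1 → L1 hit [D]
4: R B8 → L0 miss [-]
5: R B2 → L2 miss wb→B10 [-]
6: W B5 → L1 miss wb→B1 [D]
7: R B5 → L1 hit [D]
8: R B6 → L2 miss [-]
9: W B5 → L1 hit [D]
10: R B2 → L2 miss [-]
11: W B1 → L1 miss wb→B5 [D]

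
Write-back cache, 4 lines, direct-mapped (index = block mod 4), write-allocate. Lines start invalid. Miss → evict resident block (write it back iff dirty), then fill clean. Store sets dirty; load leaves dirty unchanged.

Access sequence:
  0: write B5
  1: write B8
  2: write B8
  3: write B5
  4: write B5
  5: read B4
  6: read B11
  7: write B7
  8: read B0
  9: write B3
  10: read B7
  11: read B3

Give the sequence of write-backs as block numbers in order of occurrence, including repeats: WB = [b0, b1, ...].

0: W B5 → L1 miss [D]
1: W B8 → L0 miss [D]
2: W B8 → L0 hit [D]
3: W B5 → L1 hit [D]
4: W B5 → L1 hit [D]
5: R B4 → L0 miss wb→B8 [-]
6: R B11 → L3 miss [-]
7: W B7 → L3 miss [D]
8: R B0 → L0 miss [-]
9: W B3 → L3 miss wb→B7 [D]
10: R B7 → L3 miss wb→B3 [-]
11: R B3 → L3 miss [-]

WB = [8, 7, 3]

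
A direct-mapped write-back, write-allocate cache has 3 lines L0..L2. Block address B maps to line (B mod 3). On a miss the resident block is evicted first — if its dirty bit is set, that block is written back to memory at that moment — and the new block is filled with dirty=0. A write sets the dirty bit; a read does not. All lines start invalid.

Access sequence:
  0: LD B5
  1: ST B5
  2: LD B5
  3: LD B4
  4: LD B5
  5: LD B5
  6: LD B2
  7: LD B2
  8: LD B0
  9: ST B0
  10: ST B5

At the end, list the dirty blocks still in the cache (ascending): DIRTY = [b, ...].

0: R B5 -> L2 miss  d=-]
1: W B5 -> L2 hit  d=D]
2: R B5 -> L2 hit  d=D]
3: R B4 -> L1 miss  d=-]
4: R B5 -> L2 hit  d=D]
5: R B5 -> L2 hit  d=D]
6: R B2 -> L2 miss wb->B5  d=-]
7: R B2 -> L2 hit  d=-]
8: R B0 -> L0 miss  d=-]
9: W B0 -> L0 hit  d=D]
10: W B5 -> L2 miss  d=D]

DIRTY = [0, 5]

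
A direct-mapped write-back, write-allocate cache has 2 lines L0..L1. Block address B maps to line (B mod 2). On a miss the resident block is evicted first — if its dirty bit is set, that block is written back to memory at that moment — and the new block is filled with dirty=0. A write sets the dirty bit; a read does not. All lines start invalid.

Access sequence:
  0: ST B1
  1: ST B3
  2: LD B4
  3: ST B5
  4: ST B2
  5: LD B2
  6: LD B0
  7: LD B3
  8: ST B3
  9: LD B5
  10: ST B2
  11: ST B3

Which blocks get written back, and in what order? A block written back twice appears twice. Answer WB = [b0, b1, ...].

WB = [1, 3, 2, 5, 3]

  0 | W B1 → L1 miss [D]
  1 | W B3 → L1 miss wb→B1 [D]
  2 | R B4 → L0 miss [-]
  3 | W B5 → L1 miss wb→B3 [D]
  4 | W B2 → L0 miss [D]
  5 | R B2 → L0 hit [D]
  6 | R B0 → L0 miss wb→B2 [-]
  7 | R B3 → L1 miss wb→B5 [-]
  8 | W B3 → L1 hit [D]
  9 | R B5 → L1 miss wb→B3 [-]
  10 | W B2 → L0 miss [D]
  11 | W B3 → L1 miss [D]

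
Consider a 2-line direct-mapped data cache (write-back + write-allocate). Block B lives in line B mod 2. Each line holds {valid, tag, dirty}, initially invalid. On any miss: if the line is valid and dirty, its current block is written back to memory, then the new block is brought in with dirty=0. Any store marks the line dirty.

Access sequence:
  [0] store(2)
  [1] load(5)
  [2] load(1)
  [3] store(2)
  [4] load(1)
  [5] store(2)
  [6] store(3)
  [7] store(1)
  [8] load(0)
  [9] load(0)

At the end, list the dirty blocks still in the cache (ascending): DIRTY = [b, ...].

DIRTY = [1]

0: W B2 -> L0 miss  d=D]
1: R B5 -> L1 miss  d=-]
2: R B1 -> L1 miss  d=-]
3: W B2 -> L0 hit  d=D]
4: R B1 -> L1 hit  d=-]
5: W B2 -> L0 hit  d=D]
6: W B3 -> L1 miss  d=D]
7: W B1 -> L1 miss wb->B3  d=D]
8: R B0 -> L0 miss wb->B2  d=-]
9: R B0 -> L0 hit  d=-]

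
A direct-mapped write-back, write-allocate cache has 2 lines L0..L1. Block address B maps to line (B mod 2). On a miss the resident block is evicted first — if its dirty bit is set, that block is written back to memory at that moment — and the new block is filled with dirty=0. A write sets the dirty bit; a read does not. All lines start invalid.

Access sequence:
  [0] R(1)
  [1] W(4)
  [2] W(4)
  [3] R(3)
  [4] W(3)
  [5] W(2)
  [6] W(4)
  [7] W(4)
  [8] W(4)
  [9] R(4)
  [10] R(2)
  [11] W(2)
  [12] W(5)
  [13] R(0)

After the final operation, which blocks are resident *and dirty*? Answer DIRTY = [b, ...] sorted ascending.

DIRTY = [5]

0: R B1 → L1 miss [-]
1: W B4 → L0 miss [D]
2: W B4 → L0 hit [D]
3: R B3 → L1 miss [-]
4: W B3 → L1 hit [D]
5: W B2 → L0 miss wb→B4 [D]
6: W B4 → L0 miss wb→B2 [D]
7: W B4 → L0 hit [D]
8: W B4 → L0 hit [D]
9: R B4 → L0 hit [D]
10: R B2 → L0 miss wb→B4 [-]
11: W B2 → L0 hit [D]
12: W B5 → L1 miss wb→B3 [D]
13: R B0 → L0 miss wb→B2 [-]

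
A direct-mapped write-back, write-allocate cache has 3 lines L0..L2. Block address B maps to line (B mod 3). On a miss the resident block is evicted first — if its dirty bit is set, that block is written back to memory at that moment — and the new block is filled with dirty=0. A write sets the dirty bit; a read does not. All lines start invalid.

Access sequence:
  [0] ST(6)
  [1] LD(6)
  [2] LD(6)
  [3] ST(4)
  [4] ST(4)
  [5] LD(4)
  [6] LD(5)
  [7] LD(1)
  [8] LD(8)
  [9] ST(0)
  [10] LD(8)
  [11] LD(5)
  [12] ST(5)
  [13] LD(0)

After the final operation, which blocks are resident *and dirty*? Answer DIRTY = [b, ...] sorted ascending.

DIRTY = [0, 5]

0: W B6 -> L0 miss  d=D]
1: R B6 -> L0 hit  d=D]
2: R B6 -> L0 hit  d=D]
3: W B4 -> L1 miss  d=D]
4: W B4 -> L1 hit  d=D]
5: R B4 -> L1 hit  d=D]
6: R B5 -> L2 miss  d=-]
7: R B1 -> L1 miss wb->B4  d=-]
8: R B8 -> L2 miss  d=-]
9: W B0 -> L0 miss wb->B6  d=D]
10: R B8 -> L2 hit  d=-]
11: R B5 -> L2 miss  d=-]
12: W B5 -> L2 hit  d=D]
13: R B0 -> L0 hit  d=D]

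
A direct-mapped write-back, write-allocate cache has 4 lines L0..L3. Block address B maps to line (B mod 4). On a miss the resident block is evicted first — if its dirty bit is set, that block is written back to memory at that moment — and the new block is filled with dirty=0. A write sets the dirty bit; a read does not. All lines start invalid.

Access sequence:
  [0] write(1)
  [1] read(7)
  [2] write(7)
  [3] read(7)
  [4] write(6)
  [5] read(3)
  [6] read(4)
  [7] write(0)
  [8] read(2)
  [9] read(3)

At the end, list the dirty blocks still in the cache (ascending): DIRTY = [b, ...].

DIRTY = [0, 1]

0: W B1 -> L1 miss  d=D]
1: R B7 -> L3 miss  d=-]
2: W B7 -> L3 hit  d=D]
3: R B7 -> L3 hit  d=D]
4: W B6 -> L2 miss  d=D]
5: R B3 -> L3 miss wb->B7  d=-]
6: R B4 -> L0 miss  d=-]
7: W B0 -> L0 miss  d=D]
8: R B2 -> L2 miss wb->B6  d=-]
9: R B3 -> L3 hit  d=-]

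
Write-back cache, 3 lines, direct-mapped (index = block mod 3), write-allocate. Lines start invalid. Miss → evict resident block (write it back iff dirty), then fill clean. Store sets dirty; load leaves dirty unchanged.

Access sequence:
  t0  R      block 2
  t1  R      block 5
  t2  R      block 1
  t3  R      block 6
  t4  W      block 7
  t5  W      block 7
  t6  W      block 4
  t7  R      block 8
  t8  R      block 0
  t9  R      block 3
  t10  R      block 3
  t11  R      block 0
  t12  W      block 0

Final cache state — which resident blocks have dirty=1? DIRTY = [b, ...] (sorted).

DIRTY = [0, 4]

0: R B2 → L2 miss [-]
1: R B5 → L2 miss [-]
2: R B1 → L1 miss [-]
3: R B6 → L0 miss [-]
4: W B7 → L1 miss [D]
5: W B7 → L1 hit [D]
6: W B4 → L1 miss wb→B7 [D]
7: R B8 → L2 miss [-]
8: R B0 → L0 miss [-]
9: R B3 → L0 miss [-]
10: R B3 → L0 hit [-]
11: R B0 → L0 miss [-]
12: W B0 → L0 hit [D]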